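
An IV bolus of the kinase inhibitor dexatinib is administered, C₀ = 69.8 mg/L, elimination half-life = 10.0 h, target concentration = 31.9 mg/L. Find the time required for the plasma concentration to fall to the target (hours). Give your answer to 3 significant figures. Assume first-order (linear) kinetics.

k = ln2 / t½ = 0.693147 / 10.0 = 0.06931 h⁻¹
t = ln(C₀ / C) / k = ln(69.80 / 31.9) / 0.06931
  = ln(2.188) / 0.06931 = 0.7830 / 0.06931 = 11.30 h

11.3 h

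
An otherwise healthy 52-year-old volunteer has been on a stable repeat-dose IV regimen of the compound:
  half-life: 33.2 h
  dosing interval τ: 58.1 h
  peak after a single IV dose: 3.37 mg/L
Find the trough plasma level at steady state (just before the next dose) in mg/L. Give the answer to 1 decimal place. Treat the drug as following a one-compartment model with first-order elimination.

k = ln2 / t½ = 0.693147 / 33.2 = 0.02088 h⁻¹
e^(−kτ) = e^(−0.02088 × 58.1) = 0.2973
Accumulation ratio R = 1 / (1 − e^(−kτ)) = 1 / (1 − 0.2973) = 1.423
Steady-state trough = C₀ × R × e^(−kτ) = 3.37 × 1.423 × 0.2973 = 1.426 mg/L

1.4 mg/L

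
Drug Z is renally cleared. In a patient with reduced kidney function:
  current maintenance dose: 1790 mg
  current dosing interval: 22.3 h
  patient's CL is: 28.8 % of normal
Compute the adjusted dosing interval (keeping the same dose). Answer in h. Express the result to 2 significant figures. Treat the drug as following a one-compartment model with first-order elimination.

To keep the same average steady-state level, dosing rate must scale with clearance.
CL ratio = 28.8 / 100 = 0.2880
New interval (same dose) = 22.3 / 0.2880 = 77.43 h

77 h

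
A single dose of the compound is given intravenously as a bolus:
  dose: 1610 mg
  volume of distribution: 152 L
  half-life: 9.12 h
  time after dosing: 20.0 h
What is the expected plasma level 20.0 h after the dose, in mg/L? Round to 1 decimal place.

C₀ = Dose / Vd = 1610 / 152 = 10.59 mg/L
k = ln2 / t½ = 0.693147 / 9.12 = 0.07600 h⁻¹
C = C₀ · e^(−k·t) = 10.59 × e^(−0.07600 × 20.0)
  = 10.59 × 0.2187 = 2.316 mg/L

2.3 mg/L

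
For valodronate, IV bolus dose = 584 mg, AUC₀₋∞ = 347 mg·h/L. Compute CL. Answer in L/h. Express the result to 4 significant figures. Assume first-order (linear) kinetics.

CL = Dose / AUC = 584 / 347 = 1.683 L/h

1.683 L/h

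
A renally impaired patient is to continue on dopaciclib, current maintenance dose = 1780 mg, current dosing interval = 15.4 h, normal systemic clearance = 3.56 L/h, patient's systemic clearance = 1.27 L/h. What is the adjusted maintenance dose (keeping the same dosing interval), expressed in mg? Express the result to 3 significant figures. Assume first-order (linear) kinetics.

To keep the same average steady-state level, dosing rate must scale with clearance.
CL ratio = 1.27 / 3.56 = 0.3567
New dose (same interval) = 1780 × 0.3567 = 634.9 mg

635 mg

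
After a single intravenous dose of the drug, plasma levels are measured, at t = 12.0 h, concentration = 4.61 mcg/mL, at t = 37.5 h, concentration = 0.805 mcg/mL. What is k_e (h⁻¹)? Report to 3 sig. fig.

k = ln(C₁/C₂) / (t₂ − t₁) = ln(4.61/0.805) / (37.5 − 12.0)
  = 1.745 / 25.50 = 0.06843 h⁻¹

0.0684 h⁻¹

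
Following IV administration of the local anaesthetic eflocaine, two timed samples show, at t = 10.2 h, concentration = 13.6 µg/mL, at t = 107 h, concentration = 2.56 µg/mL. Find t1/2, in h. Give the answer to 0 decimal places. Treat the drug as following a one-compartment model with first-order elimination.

40 h

k = ln(C₁/C₂) / (t₂ − t₁) = ln(13.6/2.56) / (107 − 10.2)
  = 1.670 / 96.80 = 0.01725 h⁻¹
t½ = ln2 / k = 0.693147 / 0.01725 = 40.18 h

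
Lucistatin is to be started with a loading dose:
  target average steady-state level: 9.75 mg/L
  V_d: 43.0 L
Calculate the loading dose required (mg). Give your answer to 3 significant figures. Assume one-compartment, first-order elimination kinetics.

419 mg

LD = Css × Vd = 9.75 × 43.0 = 419.3 mg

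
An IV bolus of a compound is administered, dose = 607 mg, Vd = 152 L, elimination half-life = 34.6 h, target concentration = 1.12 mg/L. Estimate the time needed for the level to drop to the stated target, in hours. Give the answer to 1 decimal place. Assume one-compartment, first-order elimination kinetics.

63.5 h

C₀ = Dose / Vd = 607.0 / 152 = 3.993 mg/L
k = ln2 / t½ = 0.693147 / 34.6 = 0.02003 h⁻¹
t = ln(C₀ / C) / k = ln(3.993 / 1.12) / 0.02003
  = ln(3.565) / 0.02003 = 1.271 / 0.02003 = 63.45 h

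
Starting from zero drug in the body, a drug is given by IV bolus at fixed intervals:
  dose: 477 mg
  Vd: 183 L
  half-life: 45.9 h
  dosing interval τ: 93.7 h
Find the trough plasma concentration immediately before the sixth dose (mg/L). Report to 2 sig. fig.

0.84 mg/L

C₀ per dose = Dose / Vd = 477 / 183 = 2.607 mg/L
k = ln2 / t½ = 0.693147 / 45.9 = 0.01510 h⁻¹
Fraction remaining after one interval: r = e^(−kτ) = e^(−0.01510 × 93.7) = 0.2430
Before dose 6, 5 doses have been given (aged 1τ, 2τ, 3τ, 4τ, 5τ).
C_trough = C₀ × (r + r² + … + r^5) = C₀ × r(1−r^5)/(1−r)
        = 2.607 × 0.2430 × (1 − 0.0008473) / (1 − 0.2430) = 0.8361 mg/L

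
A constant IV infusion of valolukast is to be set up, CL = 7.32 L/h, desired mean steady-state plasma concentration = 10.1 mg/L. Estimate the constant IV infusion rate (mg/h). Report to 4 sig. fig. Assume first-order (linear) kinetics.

At steady state, infusion rate R₀ = Css × CL = 10.1 × 7.320 = 73.93 mg/h

73.93 mg/h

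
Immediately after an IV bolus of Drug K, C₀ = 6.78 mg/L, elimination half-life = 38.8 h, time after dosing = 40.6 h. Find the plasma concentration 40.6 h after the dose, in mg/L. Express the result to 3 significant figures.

k = ln2 / t½ = 0.693147 / 38.8 = 0.01786 h⁻¹
C = C₀ · e^(−k·t) = 6.780 × e^(−0.01786 × 40.6)
  = 6.780 × 0.4843 = 3.284 mg/L

3.28 mg/L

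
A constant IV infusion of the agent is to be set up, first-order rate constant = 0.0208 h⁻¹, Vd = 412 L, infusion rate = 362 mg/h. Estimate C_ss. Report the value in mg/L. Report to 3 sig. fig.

CL = k × Vd = 0.02080 × 412 = 8.570 L/h
At steady state Css = R₀ / CL = 362 / 8.570 = 42.24 mg/L

42.2 mg/L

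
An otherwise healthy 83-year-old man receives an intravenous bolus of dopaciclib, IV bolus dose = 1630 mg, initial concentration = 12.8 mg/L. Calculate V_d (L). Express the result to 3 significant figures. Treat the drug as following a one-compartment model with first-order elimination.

127 L

Vd = Dose / C₀ = 1630 / 12.8 = 127.3 L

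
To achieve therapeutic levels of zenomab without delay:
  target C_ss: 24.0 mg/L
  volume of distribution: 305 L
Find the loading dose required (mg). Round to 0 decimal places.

7320 mg

LD = Css × Vd = 24.0 × 305 = 7320 mg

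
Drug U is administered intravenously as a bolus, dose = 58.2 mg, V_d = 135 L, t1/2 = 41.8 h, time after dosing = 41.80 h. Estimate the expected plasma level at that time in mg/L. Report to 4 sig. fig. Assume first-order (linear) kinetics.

C₀ = Dose / Vd = 58.20 / 135 = 0.4311 mg/L
k = ln2 / t½ = 0.693147 / 41.8 = 0.01658 h⁻¹
t / t½ = 41.80 / 41.8 = 1 half-lives
C = C₀ × (1/2)^1 = 0.4311 × 0.5000 = 0.2156 mg/L

0.2156 mg/L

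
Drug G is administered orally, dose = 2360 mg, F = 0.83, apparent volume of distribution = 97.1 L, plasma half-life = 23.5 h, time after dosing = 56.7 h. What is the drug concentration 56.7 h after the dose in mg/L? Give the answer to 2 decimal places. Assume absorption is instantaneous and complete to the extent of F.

Amount reaching circulation = F × Dose = 0.83 × 2360 = 1959 mg
C₀ = F·Dose / Vd = 1959 / 97.1 = 20.18 mg/L
k = ln2 / t½ = 0.693147 / 23.5 = 0.02950 h⁻¹
C = C₀ · e^(−k·t) = 20.18 × e^(−0.02950 × 56.7)
  = 20.18 × 0.1877 = 3.788 mg/L

3.79 mg/L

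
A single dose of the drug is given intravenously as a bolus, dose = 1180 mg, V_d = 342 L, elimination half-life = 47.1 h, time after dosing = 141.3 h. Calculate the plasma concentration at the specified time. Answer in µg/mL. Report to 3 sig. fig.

0.431 µg/mL

C₀ = Dose / Vd = 1180 / 342 = 3.450 mg/L
k = ln2 / t½ = 0.693147 / 47.1 = 0.01472 h⁻¹
t / t½ = 141.3 / 47.1 = 3 half-lives
C = C₀ × (1/2)^3 = 3.450 × 0.1250 = 0.4313 mg/L
(0.4313 mg/L = 0.4313 µg/mL)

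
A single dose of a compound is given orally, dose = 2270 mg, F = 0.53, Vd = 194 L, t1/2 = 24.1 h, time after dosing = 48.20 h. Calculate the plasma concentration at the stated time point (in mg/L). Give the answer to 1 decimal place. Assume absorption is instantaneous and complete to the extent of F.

1.6 mg/L

Amount reaching circulation = F × Dose = 0.53 × 2270 = 1203 mg
C₀ = F·Dose / Vd = 1203 / 194 = 6.201 mg/L
k = ln2 / t½ = 0.693147 / 24.1 = 0.02876 h⁻¹
t / t½ = 48.20 / 24.1 = 2 half-lives
C = C₀ × (1/2)^2 = 6.201 × 0.2500 = 1.550 mg/L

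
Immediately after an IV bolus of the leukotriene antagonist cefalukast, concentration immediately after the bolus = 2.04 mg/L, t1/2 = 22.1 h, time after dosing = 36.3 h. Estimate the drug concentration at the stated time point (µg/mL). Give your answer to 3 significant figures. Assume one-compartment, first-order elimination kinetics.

0.653 µg/mL

k = ln2 / t½ = 0.693147 / 22.1 = 0.03136 h⁻¹
C = C₀ · e^(−k·t) = 2.040 × e^(−0.03136 × 36.3)
  = 2.040 × 0.3203 = 0.6534 mg/L
(0.6534 mg/L = 0.6534 µg/mL)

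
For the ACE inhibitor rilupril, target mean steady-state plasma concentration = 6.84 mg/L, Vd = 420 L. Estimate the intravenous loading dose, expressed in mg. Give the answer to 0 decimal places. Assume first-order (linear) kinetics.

2873 mg

LD = Css × Vd = 6.84 × 420 = 2873 mg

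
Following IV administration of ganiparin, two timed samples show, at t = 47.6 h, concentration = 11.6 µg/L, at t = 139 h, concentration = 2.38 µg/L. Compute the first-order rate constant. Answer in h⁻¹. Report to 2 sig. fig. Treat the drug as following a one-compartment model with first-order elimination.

k = ln(C₁/C₂) / (t₂ − t₁) = ln(11.6/2.38) / (139 − 47.6)
  = 1.584 / 91.40 = 0.01733 h⁻¹

0.017 h⁻¹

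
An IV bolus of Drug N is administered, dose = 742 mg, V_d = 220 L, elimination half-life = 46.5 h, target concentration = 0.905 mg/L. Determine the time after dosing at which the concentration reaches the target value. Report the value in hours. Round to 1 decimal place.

C₀ = Dose / Vd = 742.0 / 220 = 3.373 mg/L
k = ln2 / t½ = 0.693147 / 46.5 = 0.01491 h⁻¹
t = ln(C₀ / C) / k = ln(3.373 / 0.905) / 0.01491
  = ln(3.727) / 0.01491 = 1.316 / 0.01491 = 88.26 h

88.3 h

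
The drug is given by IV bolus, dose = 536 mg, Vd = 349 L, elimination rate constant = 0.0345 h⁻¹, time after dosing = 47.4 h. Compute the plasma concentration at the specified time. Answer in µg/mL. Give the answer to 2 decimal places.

0.30 µg/mL

C₀ = Dose / Vd = 536.0 / 349 = 1.536 mg/L
C = C₀ · e^(−k·t) = 1.536 × e^(−0.03450 × 47.4)
  = 1.536 × 0.1949 = 0.2994 mg/L
(0.2994 mg/L = 0.2994 µg/mL)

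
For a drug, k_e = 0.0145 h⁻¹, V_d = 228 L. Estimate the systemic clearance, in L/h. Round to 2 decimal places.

CL = k × Vd = 0.0145 × 228 = 3.306 L/h

3.31 L/h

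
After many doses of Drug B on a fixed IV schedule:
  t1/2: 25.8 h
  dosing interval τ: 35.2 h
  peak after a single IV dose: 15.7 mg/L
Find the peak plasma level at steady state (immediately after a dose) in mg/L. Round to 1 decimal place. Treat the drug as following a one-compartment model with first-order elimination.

25.7 mg/L

k = ln2 / t½ = 0.693147 / 25.8 = 0.02687 h⁻¹
e^(−kτ) = e^(−0.02687 × 35.2) = 0.3884
Accumulation ratio R = 1 / (1 − e^(−kτ)) = 1 / (1 − 0.3884) = 1.635
Steady-state peak = C₀ × R = 15.7 × 1.635 = 25.67 mg/L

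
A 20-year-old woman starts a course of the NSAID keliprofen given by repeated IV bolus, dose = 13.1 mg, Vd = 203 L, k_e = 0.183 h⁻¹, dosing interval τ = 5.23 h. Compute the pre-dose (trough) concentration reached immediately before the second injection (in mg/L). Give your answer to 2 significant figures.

C₀ per dose = Dose / Vd = 13.1 / 203 = 0.06453 mg/L
Fraction remaining after one interval: r = e^(−kτ) = e^(−0.1830 × 5.23) = 0.3840
Before dose 2, 1 dose has been given (aged 1τ).
C_trough = C₀ × r = 0.06453 × 0.3840 = 0.02478 mg/L

0.025 mg/L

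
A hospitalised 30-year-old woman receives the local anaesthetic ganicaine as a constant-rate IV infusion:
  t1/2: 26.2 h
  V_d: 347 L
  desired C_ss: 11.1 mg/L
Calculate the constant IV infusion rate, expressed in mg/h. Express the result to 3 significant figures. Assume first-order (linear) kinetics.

102 mg/h

k = ln2 / t½ = 0.693147 / 26.2 = 0.02646 h⁻¹
CL = k × Vd = 0.02646 × 347 = 9.182 L/h
At steady state, infusion rate R₀ = Css × CL = 11.1 × 9.182 = 101.9 mg/h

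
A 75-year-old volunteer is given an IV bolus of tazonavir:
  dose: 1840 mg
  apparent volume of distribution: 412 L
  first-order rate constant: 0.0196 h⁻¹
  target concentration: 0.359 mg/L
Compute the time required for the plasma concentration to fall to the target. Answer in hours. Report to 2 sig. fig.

130 h

C₀ = Dose / Vd = 1840 / 412 = 4.466 mg/L
t = ln(C₀ / C) / k = ln(4.466 / 0.359) / 0.01960
  = ln(12.44) / 0.01960 = 2.521 / 0.01960 = 128.6 h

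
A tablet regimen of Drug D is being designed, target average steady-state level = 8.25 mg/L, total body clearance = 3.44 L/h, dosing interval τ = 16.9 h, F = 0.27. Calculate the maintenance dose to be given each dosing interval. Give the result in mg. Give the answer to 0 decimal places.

At steady state, F × (Dose/τ) = Css × CL.
Dose = Css × CL × τ / F = 8.25 × 3.440 × 16.9 / 0.27 = 1776 mg

1776 mg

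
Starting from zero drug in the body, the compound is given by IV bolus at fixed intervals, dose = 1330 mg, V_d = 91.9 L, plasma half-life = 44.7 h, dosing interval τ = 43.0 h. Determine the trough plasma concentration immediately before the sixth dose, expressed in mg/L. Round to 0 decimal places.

C₀ per dose = Dose / Vd = 1330 / 91.9 = 14.47 mg/L
k = ln2 / t½ = 0.693147 / 44.7 = 0.01551 h⁻¹
Fraction remaining after one interval: r = e^(−kτ) = e^(−0.01551 × 43.0) = 0.5133
Before dose 6, 5 doses have been given (aged 1τ, 2τ, 3τ, 4τ, 5τ).
C_trough = C₀ × (r + r² + … + r^5) = C₀ × r(1−r^5)/(1−r)
        = 14.47 × 0.5133 × (1 − 0.03563) / (1 − 0.5133) = 14.72 mg/L

15 mg/L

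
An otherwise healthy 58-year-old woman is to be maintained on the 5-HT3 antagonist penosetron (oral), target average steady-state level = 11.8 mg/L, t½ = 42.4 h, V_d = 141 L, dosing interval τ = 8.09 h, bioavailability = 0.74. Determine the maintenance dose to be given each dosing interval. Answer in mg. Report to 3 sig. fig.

297 mg

k = ln2 / t½ = 0.693147 / 42.4 = 0.01635 h⁻¹
CL = k × Vd = 0.01635 × 141 = 2.305 L/h
At steady state, F × (Dose/τ) = Css × CL.
Dose = Css × CL × τ / F = 11.8 × 2.305 × 8.09 / 0.74 = 297.4 mg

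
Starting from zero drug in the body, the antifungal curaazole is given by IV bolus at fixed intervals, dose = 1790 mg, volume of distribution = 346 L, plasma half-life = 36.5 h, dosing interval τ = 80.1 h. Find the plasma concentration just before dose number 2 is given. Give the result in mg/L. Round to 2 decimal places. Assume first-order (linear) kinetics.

1.13 mg/L

C₀ per dose = Dose / Vd = 1790 / 346 = 5.173 mg/L
k = ln2 / t½ = 0.693147 / 36.5 = 0.01899 h⁻¹
Fraction remaining after one interval: r = e^(−kτ) = e^(−0.01899 × 80.1) = 0.2185
Before dose 2, 1 dose has been given (aged 1τ).
C_trough = C₀ × r = 5.173 × 0.2185 = 1.130 mg/L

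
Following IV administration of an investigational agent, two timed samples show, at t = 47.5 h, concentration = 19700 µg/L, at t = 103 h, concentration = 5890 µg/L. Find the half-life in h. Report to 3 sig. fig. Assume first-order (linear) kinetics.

k = ln(C₁/C₂) / (t₂ − t₁) = ln(19700/5890) / (103 − 47.5)
  = 1.207 / 55.50 = 0.02175 h⁻¹
t½ = ln2 / k = 0.693147 / 0.02175 = 31.87 h

31.9 h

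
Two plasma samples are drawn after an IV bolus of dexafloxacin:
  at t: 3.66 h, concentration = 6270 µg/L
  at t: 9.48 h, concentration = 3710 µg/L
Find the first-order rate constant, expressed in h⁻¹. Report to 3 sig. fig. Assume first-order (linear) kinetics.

k = ln(C₁/C₂) / (t₂ − t₁) = ln(6270/3710) / (9.48 − 3.66)
  = 0.5247 / 5.820 = 0.09015 h⁻¹

0.0902 h⁻¹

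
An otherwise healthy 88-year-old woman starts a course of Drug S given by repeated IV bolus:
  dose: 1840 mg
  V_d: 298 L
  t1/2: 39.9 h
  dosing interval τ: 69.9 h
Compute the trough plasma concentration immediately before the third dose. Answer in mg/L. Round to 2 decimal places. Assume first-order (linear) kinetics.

C₀ per dose = Dose / Vd = 1840 / 298 = 6.174 mg/L
k = ln2 / t½ = 0.693147 / 39.9 = 0.01737 h⁻¹
Fraction remaining after one interval: r = e^(−kτ) = e^(−0.01737 × 69.9) = 0.2970
Before dose 3, 2 doses have been given (aged 1τ, 2τ).
C_trough = C₀ × (r + r²) = 6.174 × (0.2970 + 0.08821) = 2.378 mg/L

2.38 mg/L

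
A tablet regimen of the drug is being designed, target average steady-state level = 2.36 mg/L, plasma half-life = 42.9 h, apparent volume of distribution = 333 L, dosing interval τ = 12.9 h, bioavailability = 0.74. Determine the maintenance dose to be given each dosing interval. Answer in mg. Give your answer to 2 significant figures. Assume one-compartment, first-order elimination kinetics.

k = ln2 / t½ = 0.693147 / 42.9 = 0.01616 h⁻¹
CL = k × Vd = 0.01616 × 333 = 5.381 L/h
At steady state, F × (Dose/τ) = Css × CL.
Dose = Css × CL × τ / F = 2.36 × 5.381 × 12.9 / 0.74 = 221.4 mg

220 mg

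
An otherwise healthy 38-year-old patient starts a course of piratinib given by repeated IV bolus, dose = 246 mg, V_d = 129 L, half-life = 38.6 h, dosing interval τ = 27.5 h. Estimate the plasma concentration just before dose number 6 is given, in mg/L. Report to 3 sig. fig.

2.73 mg/L

C₀ per dose = Dose / Vd = 246 / 129 = 1.907 mg/L
k = ln2 / t½ = 0.693147 / 38.6 = 0.01796 h⁻¹
Fraction remaining after one interval: r = e^(−kτ) = e^(−0.01796 × 27.5) = 0.6102
Before dose 6, 5 doses have been given (aged 1τ, 2τ, 3τ, 4τ, 5τ).
C_trough = C₀ × (r + r² + … + r^5) = C₀ × r(1−r^5)/(1−r)
        = 1.907 × 0.6102 × (1 − 0.08460) / (1 − 0.6102) = 2.733 mg/L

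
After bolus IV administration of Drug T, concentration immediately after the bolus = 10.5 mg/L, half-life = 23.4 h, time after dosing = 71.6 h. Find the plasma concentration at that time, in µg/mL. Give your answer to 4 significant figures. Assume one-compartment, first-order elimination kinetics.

1.259 µg/mL

k = ln2 / t½ = 0.693147 / 23.4 = 0.02962 h⁻¹
C = C₀ · e^(−k·t) = 10.50 × e^(−0.02962 × 71.6)
  = 10.50 × 0.1199 = 1.259 mg/L
(1.259 mg/L = 1.259 µg/mL)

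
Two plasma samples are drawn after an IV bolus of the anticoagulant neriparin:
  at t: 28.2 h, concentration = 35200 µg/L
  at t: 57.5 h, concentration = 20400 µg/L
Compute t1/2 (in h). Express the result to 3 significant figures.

37.2 h

k = ln(C₁/C₂) / (t₂ − t₁) = ln(35200/20400) / (57.5 − 28.2)
  = 0.5455 / 29.30 = 0.01862 h⁻¹
t½ = ln2 / k = 0.693147 / 0.01862 = 37.23 h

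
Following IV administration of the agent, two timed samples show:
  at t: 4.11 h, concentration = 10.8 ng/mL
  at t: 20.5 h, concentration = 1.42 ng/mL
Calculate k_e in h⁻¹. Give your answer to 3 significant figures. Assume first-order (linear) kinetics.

0.124 h⁻¹

k = ln(C₁/C₂) / (t₂ − t₁) = ln(10.8/1.42) / (20.5 − 4.11)
  = 2.029 / 16.39 = 0.1238 h⁻¹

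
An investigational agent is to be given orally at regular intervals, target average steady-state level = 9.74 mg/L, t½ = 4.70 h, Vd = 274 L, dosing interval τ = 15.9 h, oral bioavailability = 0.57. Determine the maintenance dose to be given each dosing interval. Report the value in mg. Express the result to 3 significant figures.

11000 mg

k = ln2 / t½ = 0.693147 / 4.70 = 0.1475 h⁻¹
CL = k × Vd = 0.1475 × 274 = 40.42 L/h
At steady state, F × (Dose/τ) = Css × CL.
Dose = Css × CL × τ / F = 9.74 × 40.42 × 15.9 / 0.57 = 10980 mg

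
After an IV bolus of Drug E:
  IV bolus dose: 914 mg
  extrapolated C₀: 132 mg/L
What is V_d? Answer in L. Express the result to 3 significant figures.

Vd = Dose / C₀ = 914.0 / 132 = 6.924 L

6.92 L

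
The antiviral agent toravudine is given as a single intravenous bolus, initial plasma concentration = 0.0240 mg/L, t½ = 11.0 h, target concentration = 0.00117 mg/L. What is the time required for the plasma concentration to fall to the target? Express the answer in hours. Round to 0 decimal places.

48 h

k = ln2 / t½ = 0.693147 / 11.0 = 0.06301 h⁻¹
t = ln(C₀ / C) / k = ln(0.02400 / 0.00117) / 0.06301
  = ln(20.51) / 0.06301 = 3.021 / 0.06301 = 47.94 h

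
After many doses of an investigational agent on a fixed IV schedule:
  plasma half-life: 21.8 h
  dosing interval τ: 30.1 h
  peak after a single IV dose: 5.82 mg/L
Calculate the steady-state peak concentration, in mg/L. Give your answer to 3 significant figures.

k = ln2 / t½ = 0.693147 / 21.8 = 0.03180 h⁻¹
e^(−kτ) = e^(−0.03180 × 30.1) = 0.3840
Accumulation ratio R = 1 / (1 − e^(−kτ)) = 1 / (1 − 0.3840) = 1.623
Steady-state peak = C₀ × R = 5.82 × 1.623 = 9.446 mg/L

9.45 mg/L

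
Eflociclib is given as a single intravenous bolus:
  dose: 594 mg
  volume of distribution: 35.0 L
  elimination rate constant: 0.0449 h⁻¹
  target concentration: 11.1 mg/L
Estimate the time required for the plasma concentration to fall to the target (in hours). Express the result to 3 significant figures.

C₀ = Dose / Vd = 594.0 / 35.0 = 16.97 mg/L
t = ln(C₀ / C) / k = ln(16.97 / 11.1) / 0.04490
  = ln(1.529) / 0.04490 = 0.4246 / 0.04490 = 9.457 h

9.46 h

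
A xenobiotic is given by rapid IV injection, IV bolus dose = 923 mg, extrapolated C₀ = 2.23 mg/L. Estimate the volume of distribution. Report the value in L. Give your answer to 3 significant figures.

Vd = Dose / C₀ = 923.0 / 2.23 = 413.9 L

414 L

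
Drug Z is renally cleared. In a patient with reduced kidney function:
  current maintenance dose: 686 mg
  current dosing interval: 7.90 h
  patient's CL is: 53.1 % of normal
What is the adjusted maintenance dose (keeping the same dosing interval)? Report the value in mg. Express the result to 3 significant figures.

364 mg

To keep the same average steady-state level, dosing rate must scale with clearance.
CL ratio = 53.1 / 100 = 0.5310
New dose (same interval) = 686 × 0.5310 = 364.3 mg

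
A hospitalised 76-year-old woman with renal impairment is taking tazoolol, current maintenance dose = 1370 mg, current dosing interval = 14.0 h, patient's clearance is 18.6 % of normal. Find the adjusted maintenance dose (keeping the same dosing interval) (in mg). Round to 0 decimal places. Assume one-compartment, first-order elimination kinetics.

To keep the same average steady-state level, dosing rate must scale with clearance.
CL ratio = 18.6 / 100 = 0.1860
New dose (same interval) = 1370 × 0.1860 = 254.8 mg

255 mg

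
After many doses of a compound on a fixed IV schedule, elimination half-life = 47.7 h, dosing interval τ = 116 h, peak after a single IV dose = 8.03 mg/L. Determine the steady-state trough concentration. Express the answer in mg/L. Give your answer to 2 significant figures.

1.8 mg/L

k = ln2 / t½ = 0.693147 / 47.7 = 0.01453 h⁻¹
e^(−kτ) = e^(−0.01453 × 116) = 0.1854
Accumulation ratio R = 1 / (1 − e^(−kτ)) = 1 / (1 − 0.1854) = 1.228
Steady-state trough = C₀ × R × e^(−kτ) = 8.03 × 1.228 × 0.1854 = 1.828 mg/L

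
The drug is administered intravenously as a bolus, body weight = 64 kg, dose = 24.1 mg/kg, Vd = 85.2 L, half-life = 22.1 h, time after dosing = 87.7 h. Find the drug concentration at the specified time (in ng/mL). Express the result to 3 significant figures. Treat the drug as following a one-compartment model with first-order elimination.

1160 ng/mL

Total dose = 24.1 × 64 = 1542 mg
C₀ = Dose / Vd = 1542 / 85.2 = 18.10 mg/L
k = ln2 / t½ = 0.693147 / 22.1 = 0.03136 h⁻¹
C = C₀ · e^(−k·t) = 18.10 × e^(−0.03136 × 87.7)
  = 18.10 × 0.06391 = 1.157 mg/L
Convert: 1.157 mg/L × 1000 = 1157 ng/mL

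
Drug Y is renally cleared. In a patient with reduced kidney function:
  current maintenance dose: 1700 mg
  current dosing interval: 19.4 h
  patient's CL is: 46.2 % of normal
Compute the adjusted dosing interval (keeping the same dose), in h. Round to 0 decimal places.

To keep the same average steady-state level, dosing rate must scale with clearance.
CL ratio = 46.2 / 100 = 0.4620
New interval (same dose) = 19.4 / 0.4620 = 41.99 h

42 h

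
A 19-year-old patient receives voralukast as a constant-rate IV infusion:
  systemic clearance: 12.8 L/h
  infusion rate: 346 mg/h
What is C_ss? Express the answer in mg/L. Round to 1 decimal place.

27.0 mg/L

At steady state Css = R₀ / CL = 346 / 12.80 = 27.03 mg/L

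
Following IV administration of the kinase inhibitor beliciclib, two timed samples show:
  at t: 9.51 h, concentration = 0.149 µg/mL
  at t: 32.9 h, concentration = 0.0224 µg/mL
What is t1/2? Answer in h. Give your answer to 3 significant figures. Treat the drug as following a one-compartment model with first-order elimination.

k = ln(C₁/C₂) / (t₂ − t₁) = ln(0.149/0.0224) / (32.9 − 9.51)
  = 1.895 / 23.39 = 0.08102 h⁻¹
t½ = ln2 / k = 0.693147 / 0.08102 = 8.555 h

8.56 h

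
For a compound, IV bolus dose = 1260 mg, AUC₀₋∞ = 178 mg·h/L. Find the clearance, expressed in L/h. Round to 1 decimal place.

7.1 L/h

CL = Dose / AUC = 1260 / 178 = 7.079 L/h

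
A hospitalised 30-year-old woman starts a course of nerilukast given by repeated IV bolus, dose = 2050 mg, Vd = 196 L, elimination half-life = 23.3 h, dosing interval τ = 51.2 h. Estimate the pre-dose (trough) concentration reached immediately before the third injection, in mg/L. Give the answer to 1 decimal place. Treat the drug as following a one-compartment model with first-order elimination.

2.8 mg/L

C₀ per dose = Dose / Vd = 2050 / 196 = 10.46 mg/L
k = ln2 / t½ = 0.693147 / 23.3 = 0.02975 h⁻¹
Fraction remaining after one interval: r = e^(−kτ) = e^(−0.02975 × 51.2) = 0.2180
Before dose 3, 2 doses have been given (aged 1τ, 2τ).
C_trough = C₀ × (r + r²) = 10.46 × (0.2180 + 0.04752) = 2.777 mg/L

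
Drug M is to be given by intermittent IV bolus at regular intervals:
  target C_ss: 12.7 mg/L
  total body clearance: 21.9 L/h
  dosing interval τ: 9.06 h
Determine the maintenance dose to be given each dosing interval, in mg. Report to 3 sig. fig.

2520 mg

At steady state, Dose/τ = Css × CL.
Dose = Css × CL × τ = 12.7 × 21.90 × 9.06 = 2520 mg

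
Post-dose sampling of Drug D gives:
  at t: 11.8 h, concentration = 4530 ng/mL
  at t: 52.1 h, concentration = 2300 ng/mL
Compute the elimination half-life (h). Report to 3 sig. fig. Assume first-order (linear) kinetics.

k = ln(C₁/C₂) / (t₂ − t₁) = ln(4530/2300) / (52.1 − 11.8)
  = 0.6778 / 40.30 = 0.01682 h⁻¹
t½ = ln2 / k = 0.693147 / 0.01682 = 41.21 h

41.2 h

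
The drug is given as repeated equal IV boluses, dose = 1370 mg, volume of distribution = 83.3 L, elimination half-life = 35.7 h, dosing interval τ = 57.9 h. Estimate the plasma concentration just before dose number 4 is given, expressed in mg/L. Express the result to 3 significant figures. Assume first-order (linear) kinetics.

C₀ per dose = Dose / Vd = 1370 / 83.3 = 16.45 mg/L
k = ln2 / t½ = 0.693147 / 35.7 = 0.01942 h⁻¹
Fraction remaining after one interval: r = e^(−kτ) = e^(−0.01942 × 57.9) = 0.3248
Before dose 4, 3 doses have been given (aged 1τ, 2τ, 3τ).
C_trough = C₀ × (r + r² + … + r^3) = C₀ × r(1−r^3)/(1−r)
        = 16.45 × 0.3248 × (1 − 0.03426) / (1 − 0.3248) = 7.642 mg/L

7.64 mg/L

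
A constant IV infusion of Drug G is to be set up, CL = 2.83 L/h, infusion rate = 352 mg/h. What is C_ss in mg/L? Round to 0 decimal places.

At steady state Css = R₀ / CL = 352 / 2.830 = 124.4 mg/L

124 mg/L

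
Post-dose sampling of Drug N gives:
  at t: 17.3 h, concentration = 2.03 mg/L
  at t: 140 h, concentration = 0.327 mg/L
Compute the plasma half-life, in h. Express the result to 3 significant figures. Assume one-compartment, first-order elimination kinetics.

k = ln(C₁/C₂) / (t₂ − t₁) = ln(2.03/0.327) / (140 − 17.3)
  = 1.826 / 122.7 = 0.01488 h⁻¹
t½ = ln2 / k = 0.693147 / 0.01488 = 46.58 h

46.6 h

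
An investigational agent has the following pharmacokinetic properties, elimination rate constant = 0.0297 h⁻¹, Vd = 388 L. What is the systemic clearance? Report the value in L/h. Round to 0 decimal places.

CL = k × Vd = 0.0297 × 388 = 11.52 L/h

12 L/h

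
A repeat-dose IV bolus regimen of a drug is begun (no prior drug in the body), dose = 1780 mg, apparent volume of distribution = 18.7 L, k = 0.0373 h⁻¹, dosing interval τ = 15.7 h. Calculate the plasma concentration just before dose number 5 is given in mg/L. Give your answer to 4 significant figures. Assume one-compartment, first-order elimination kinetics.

C₀ per dose = Dose / Vd = 1780 / 18.7 = 95.19 mg/L
Fraction remaining after one interval: r = e^(−kτ) = e^(−0.03730 × 15.7) = 0.5568
Before dose 5, 4 doses have been given (aged 1τ, 2τ, 3τ, 4τ).
C_trough = C₀ × (r + r² + … + r^4) = C₀ × r(1−r^4)/(1−r)
        = 95.19 × 0.5568 × (1 − 0.09612) / (1 − 0.5568) = 108.1 mg/L

108.1 mg/L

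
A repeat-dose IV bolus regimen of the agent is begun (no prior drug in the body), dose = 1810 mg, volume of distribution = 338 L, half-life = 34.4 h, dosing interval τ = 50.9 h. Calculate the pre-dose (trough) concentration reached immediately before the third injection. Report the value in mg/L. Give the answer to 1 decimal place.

2.6 mg/L

C₀ per dose = Dose / Vd = 1810 / 338 = 5.355 mg/L
k = ln2 / t½ = 0.693147 / 34.4 = 0.02015 h⁻¹
Fraction remaining after one interval: r = e^(−kτ) = e^(−0.02015 × 50.9) = 0.3586
Before dose 3, 2 doses have been given (aged 1τ, 2τ).
C_trough = C₀ × (r + r²) = 5.355 × (0.3586 + 0.1286) = 2.609 mg/L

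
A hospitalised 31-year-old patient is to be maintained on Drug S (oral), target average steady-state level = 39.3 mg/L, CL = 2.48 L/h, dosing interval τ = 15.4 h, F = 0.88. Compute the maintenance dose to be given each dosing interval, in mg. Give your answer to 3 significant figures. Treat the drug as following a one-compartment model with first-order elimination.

At steady state, F × (Dose/τ) = Css × CL.
Dose = Css × CL × τ / F = 39.3 × 2.480 × 15.4 / 0.88 = 1706 mg

1710 mg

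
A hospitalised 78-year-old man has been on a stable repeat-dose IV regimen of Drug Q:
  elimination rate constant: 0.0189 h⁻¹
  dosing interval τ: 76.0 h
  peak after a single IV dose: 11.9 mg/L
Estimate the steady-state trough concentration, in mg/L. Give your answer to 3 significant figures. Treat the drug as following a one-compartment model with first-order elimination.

3.71 mg/L

e^(−kτ) = e^(−0.01890 × 76.0) = 0.2378
Accumulation ratio R = 1 / (1 − e^(−kτ)) = 1 / (1 − 0.2378) = 1.312
Steady-state trough = C₀ × R × e^(−kτ) = 11.9 × 1.312 × 0.2378 = 3.713 mg/L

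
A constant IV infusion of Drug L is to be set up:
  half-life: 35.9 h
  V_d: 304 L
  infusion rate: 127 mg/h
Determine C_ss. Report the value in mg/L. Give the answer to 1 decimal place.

21.6 mg/L

k = ln2 / t½ = 0.693147 / 35.9 = 0.01931 h⁻¹
CL = k × Vd = 0.01931 × 304 = 5.870 L/h
At steady state Css = R₀ / CL = 127 / 5.870 = 21.64 mg/L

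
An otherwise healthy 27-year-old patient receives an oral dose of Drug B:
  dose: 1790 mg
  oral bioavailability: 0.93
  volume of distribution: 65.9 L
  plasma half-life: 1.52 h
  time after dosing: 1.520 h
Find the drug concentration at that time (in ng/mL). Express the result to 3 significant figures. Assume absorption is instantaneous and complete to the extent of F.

Amount reaching circulation = F × Dose = 0.93 × 1790 = 1665 mg
C₀ = F·Dose / Vd = 1665 / 65.9 = 25.27 mg/L
k = ln2 / t½ = 0.693147 / 1.52 = 0.4560 h⁻¹
t / t½ = 1.520 / 1.52 = 1 half-lives
C = C₀ × (1/2)^1 = 25.27 × 0.5000 = 12.64 mg/L
Convert: 12.64 mg/L × 1000 = 12640 ng/mL

12600 ng/mL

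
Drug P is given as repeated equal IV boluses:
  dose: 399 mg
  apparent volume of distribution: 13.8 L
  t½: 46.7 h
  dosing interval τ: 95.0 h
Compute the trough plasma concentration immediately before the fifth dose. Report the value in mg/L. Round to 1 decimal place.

C₀ per dose = Dose / Vd = 399 / 13.8 = 28.91 mg/L
k = ln2 / t½ = 0.693147 / 46.7 = 0.01484 h⁻¹
Fraction remaining after one interval: r = e^(−kτ) = e^(−0.01484 × 95.0) = 0.2442
Before dose 5, 4 doses have been given (aged 1τ, 2τ, 3τ, 4τ).
C_trough = C₀ × (r + r² + … + r^4) = C₀ × r(1−r^4)/(1−r)
        = 28.91 × 0.2442 × (1 − 0.003556) / (1 − 0.2442) = 9.308 mg/L

9.3 mg/L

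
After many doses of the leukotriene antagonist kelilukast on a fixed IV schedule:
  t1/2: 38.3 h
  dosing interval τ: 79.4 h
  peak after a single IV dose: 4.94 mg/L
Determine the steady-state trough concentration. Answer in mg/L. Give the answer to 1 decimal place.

1.5 mg/L

k = ln2 / t½ = 0.693147 / 38.3 = 0.01810 h⁻¹
e^(−kτ) = e^(−0.01810 × 79.4) = 0.2376
Accumulation ratio R = 1 / (1 − e^(−kτ)) = 1 / (1 − 0.2376) = 1.312
Steady-state trough = C₀ × R × e^(−kτ) = 4.94 × 1.312 × 0.2376 = 1.540 mg/L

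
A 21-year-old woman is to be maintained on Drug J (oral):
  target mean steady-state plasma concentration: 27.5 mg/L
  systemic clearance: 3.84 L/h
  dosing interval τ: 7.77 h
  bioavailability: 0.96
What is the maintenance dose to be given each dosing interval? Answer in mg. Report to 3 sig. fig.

855 mg

At steady state, F × (Dose/τ) = Css × CL.
Dose = Css × CL × τ / F = 27.5 × 3.840 × 7.77 / 0.96 = 854.7 mg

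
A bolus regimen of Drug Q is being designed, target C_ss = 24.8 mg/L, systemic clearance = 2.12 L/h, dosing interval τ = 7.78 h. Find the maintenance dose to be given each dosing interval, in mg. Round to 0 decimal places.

409 mg

At steady state, Dose/τ = Css × CL.
Dose = Css × CL × τ = 24.8 × 2.120 × 7.78 = 409.0 mg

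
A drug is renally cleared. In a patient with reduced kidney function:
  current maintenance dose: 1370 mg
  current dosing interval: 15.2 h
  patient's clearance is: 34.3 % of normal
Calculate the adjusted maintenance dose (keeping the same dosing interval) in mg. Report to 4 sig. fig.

To keep the same average steady-state level, dosing rate must scale with clearance.
CL ratio = 34.3 / 100 = 0.3430
New dose (same interval) = 1370 × 0.3430 = 469.9 mg

469.9 mg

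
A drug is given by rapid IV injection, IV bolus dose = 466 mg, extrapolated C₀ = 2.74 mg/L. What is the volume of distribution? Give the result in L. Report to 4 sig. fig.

170.1 L

Vd = Dose / C₀ = 466.0 / 2.74 = 170.1 L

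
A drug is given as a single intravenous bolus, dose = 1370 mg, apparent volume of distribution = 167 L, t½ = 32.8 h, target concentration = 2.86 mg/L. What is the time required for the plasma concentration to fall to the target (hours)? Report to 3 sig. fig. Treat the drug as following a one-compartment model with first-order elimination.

C₀ = Dose / Vd = 1370 / 167 = 8.204 mg/L
k = ln2 / t½ = 0.693147 / 32.8 = 0.02113 h⁻¹
t = ln(C₀ / C) / k = ln(8.204 / 2.86) / 0.02113
  = ln(2.869) / 0.02113 = 1.054 / 0.02113 = 49.88 h

49.9 h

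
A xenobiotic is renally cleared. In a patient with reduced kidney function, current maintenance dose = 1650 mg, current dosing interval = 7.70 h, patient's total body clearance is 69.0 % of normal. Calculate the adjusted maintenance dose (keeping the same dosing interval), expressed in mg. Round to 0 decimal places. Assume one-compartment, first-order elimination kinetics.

1139 mg

To keep the same average steady-state level, dosing rate must scale with clearance.
CL ratio = 69.0 / 100 = 0.6900
New dose (same interval) = 1650 × 0.6900 = 1139 mg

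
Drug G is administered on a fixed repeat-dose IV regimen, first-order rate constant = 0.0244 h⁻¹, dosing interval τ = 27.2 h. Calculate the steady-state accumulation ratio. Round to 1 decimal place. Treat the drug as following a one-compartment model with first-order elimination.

e^(−kτ) = e^(−0.02440 × 27.2) = 0.5150
Accumulation ratio R = 1 / (1 − e^(−kτ)) = 1 / (1 − 0.5150) = 2.062

2.1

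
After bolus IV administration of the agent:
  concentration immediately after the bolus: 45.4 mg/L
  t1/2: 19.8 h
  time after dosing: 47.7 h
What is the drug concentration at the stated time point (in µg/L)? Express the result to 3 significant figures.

8550 µg/L

k = ln2 / t½ = 0.693147 / 19.8 = 0.03501 h⁻¹
C = C₀ · e^(−k·t) = 45.40 × e^(−0.03501 × 47.7)
  = 45.40 × 0.1883 = 8.549 mg/L
Convert: 8.549 mg/L × 1000 = 8549 µg/L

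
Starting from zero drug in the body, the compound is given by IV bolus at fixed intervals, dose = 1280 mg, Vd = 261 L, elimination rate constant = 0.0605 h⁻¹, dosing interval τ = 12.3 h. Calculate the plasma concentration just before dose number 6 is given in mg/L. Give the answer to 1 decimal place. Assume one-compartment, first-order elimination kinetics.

4.3 mg/L

C₀ per dose = Dose / Vd = 1280 / 261 = 4.904 mg/L
Fraction remaining after one interval: r = e^(−kτ) = e^(−0.06050 × 12.3) = 0.4751
Before dose 6, 5 doses have been given (aged 1τ, 2τ, 3τ, 4τ, 5τ).
C_trough = C₀ × (r + r² + … + r^5) = C₀ × r(1−r^5)/(1−r)
        = 4.904 × 0.4751 × (1 − 0.02421) / (1 − 0.4751) = 4.331 mg/L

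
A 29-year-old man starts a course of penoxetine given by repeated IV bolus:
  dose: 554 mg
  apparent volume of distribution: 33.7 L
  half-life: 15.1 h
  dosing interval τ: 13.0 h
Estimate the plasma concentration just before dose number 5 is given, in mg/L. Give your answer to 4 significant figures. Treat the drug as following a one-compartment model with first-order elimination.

18.29 mg/L

C₀ per dose = Dose / Vd = 554 / 33.7 = 16.44 mg/L
k = ln2 / t½ = 0.693147 / 15.1 = 0.04590 h⁻¹
Fraction remaining after one interval: r = e^(−kτ) = e^(−0.04590 × 13.0) = 0.5506
Before dose 5, 4 doses have been given (aged 1τ, 2τ, 3τ, 4τ).
C_trough = C₀ × (r + r² + … + r^4) = C₀ × r(1−r^4)/(1−r)
        = 16.44 × 0.5506 × (1 − 0.09191) / (1 − 0.5506) = 18.29 mg/L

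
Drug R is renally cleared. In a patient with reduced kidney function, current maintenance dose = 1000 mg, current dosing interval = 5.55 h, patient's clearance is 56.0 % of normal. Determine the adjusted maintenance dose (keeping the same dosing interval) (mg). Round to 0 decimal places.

To keep the same average steady-state level, dosing rate must scale with clearance.
CL ratio = 56.0 / 100 = 0.5600
New dose (same interval) = 1000 × 0.5600 = 560.0 mg

560 mg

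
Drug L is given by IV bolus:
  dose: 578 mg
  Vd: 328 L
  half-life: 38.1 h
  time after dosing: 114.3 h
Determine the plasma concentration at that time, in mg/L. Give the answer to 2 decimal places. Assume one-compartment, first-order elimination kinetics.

C₀ = Dose / Vd = 578.0 / 328 = 1.762 mg/L
k = ln2 / t½ = 0.693147 / 38.1 = 0.01819 h⁻¹
t / t½ = 114.3 / 38.1 = 3 half-lives
C = C₀ × (1/2)^3 = 1.762 × 0.1250 = 0.2203 mg/L

0.22 mg/L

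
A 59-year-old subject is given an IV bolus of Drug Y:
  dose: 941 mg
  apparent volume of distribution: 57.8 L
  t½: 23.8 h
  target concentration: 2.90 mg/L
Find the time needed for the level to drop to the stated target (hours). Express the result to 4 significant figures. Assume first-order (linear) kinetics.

C₀ = Dose / Vd = 941.0 / 57.8 = 16.28 mg/L
k = ln2 / t½ = 0.693147 / 23.8 = 0.02912 h⁻¹
t = ln(C₀ / C) / k = ln(16.28 / 2.90) / 0.02912
  = ln(5.614) / 0.02912 = 1.725 / 0.02912 = 59.24 h

59.24 h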